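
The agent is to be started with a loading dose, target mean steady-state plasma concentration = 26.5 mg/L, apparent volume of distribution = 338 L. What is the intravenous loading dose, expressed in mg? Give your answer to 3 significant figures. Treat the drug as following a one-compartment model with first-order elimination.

LD = Css × Vd = 26.5 × 338 = 8957 mg

8960 mg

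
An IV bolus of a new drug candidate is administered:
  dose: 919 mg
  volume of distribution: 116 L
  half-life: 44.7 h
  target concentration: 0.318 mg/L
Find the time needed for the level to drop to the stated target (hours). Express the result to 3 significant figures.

C₀ = Dose / Vd = 919.0 / 116 = 7.922 mg/L
k = ln2 / t½ = 0.693147 / 44.7 = 0.01551 h⁻¹
t = ln(C₀ / C) / k = ln(7.922 / 0.318) / 0.01551
  = ln(24.91) / 0.01551 = 3.215 / 0.01551 = 207.3 h

207 h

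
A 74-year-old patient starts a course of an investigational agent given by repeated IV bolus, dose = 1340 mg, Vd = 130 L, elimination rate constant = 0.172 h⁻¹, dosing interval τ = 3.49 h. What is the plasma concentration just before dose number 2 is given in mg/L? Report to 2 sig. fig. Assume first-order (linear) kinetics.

C₀ per dose = Dose / Vd = 1340 / 130 = 10.31 mg/L
Fraction remaining after one interval: r = e^(−kτ) = e^(−0.1720 × 3.49) = 0.5487
Before dose 2, 1 dose has been given (aged 1τ).
C_trough = C₀ × r = 10.31 × 0.5487 = 5.657 mg/L

5.7 mg/L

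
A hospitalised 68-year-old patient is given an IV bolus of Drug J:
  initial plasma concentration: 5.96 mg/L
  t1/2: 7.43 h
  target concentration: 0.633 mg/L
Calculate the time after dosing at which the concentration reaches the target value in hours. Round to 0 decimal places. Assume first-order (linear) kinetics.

k = ln2 / t½ = 0.693147 / 7.43 = 0.09329 h⁻¹
t = ln(C₀ / C) / k = ln(5.960 / 0.633) / 0.09329
  = ln(9.415) / 0.09329 = 2.242 / 0.09329 = 24.03 h

24 h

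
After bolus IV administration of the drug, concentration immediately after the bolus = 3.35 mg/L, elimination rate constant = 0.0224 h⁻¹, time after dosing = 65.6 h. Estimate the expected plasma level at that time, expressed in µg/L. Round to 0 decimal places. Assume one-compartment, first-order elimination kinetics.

771 µg/L

C = C₀ · e^(−k·t) = 3.350 × e^(−0.02240 × 65.6)
  = 3.350 × 0.2301 = 0.7708 mg/L
Convert: 0.7708 mg/L × 1000 = 770.8 µg/L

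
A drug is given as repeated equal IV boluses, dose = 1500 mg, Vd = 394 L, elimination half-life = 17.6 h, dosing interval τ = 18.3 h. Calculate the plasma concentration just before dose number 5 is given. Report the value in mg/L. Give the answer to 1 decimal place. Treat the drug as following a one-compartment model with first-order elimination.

C₀ per dose = Dose / Vd = 1500 / 394 = 3.807 mg/L
k = ln2 / t½ = 0.693147 / 17.6 = 0.03938 h⁻¹
Fraction remaining after one interval: r = e^(−kτ) = e^(−0.03938 × 18.3) = 0.4864
Before dose 5, 4 doses have been given (aged 1τ, 2τ, 3τ, 4τ).
C_trough = C₀ × (r + r² + … + r^4) = C₀ × r(1−r^4)/(1−r)
        = 3.807 × 0.4864 × (1 − 0.05597) / (1 − 0.4864) = 3.404 mg/L

3.4 mg/L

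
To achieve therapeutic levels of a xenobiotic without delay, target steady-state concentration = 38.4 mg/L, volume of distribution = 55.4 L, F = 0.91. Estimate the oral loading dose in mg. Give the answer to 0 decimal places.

LD = Css × Vd / F = 38.4 × 55.4 / 0.91 = 2338 mg

2338 mg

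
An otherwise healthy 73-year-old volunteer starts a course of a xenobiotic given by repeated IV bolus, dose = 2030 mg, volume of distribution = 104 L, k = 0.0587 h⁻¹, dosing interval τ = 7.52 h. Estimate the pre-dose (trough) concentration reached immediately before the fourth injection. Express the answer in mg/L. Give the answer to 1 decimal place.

25.8 mg/L

C₀ per dose = Dose / Vd = 2030 / 104 = 19.52 mg/L
Fraction remaining after one interval: r = e^(−kτ) = e^(−0.05870 × 7.52) = 0.6431
Before dose 4, 3 doses have been given (aged 1τ, 2τ, 3τ).
C_trough = C₀ × (r + r² + … + r^3) = C₀ × r(1−r^3)/(1−r)
        = 19.52 × 0.6431 × (1 − 0.2660) / (1 − 0.6431) = 25.82 mg/L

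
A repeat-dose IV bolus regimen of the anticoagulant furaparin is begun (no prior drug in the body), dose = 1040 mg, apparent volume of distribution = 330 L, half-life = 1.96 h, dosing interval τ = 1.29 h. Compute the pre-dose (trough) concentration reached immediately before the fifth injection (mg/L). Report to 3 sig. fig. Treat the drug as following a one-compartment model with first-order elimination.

C₀ per dose = Dose / Vd = 1040 / 330 = 3.152 mg/L
k = ln2 / t½ = 0.693147 / 1.96 = 0.3536 h⁻¹
Fraction remaining after one interval: r = e^(−kτ) = e^(−0.3536 × 1.29) = 0.6337
Before dose 5, 4 doses have been given (aged 1τ, 2τ, 3τ, 4τ).
C_trough = C₀ × (r + r² + … + r^4) = C₀ × r(1−r^4)/(1−r)
        = 3.152 × 0.6337 × (1 − 0.1613) / (1 − 0.6337) = 4.573 mg/L

4.57 mg/L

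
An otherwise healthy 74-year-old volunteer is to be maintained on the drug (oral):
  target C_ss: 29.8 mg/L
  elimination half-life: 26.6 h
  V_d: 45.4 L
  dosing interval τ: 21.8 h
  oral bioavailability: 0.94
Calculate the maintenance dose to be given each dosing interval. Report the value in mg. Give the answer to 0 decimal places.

818 mg

k = ln2 / t½ = 0.693147 / 26.6 = 0.02606 h⁻¹
CL = k × Vd = 0.02606 × 45.4 = 1.183 L/h
At steady state, F × (Dose/τ) = Css × CL.
Dose = Css × CL × τ / F = 29.8 × 1.183 × 21.8 / 0.94 = 817.6 mg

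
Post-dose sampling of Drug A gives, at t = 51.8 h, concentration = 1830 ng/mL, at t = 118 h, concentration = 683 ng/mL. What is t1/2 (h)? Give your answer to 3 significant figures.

46.6 h

k = ln(C₁/C₂) / (t₂ − t₁) = ln(1830/683) / (118 − 51.8)
  = 0.9856 / 66.20 = 0.01489 h⁻¹
t½ = ln2 / k = 0.693147 / 0.01489 = 46.55 h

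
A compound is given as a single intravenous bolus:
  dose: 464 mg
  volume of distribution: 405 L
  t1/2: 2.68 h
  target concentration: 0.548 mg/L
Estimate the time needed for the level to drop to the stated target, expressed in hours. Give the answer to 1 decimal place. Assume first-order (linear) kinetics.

C₀ = Dose / Vd = 464.0 / 405 = 1.146 mg/L
k = ln2 / t½ = 0.693147 / 2.68 = 0.2586 h⁻¹
t = ln(C₀ / C) / k = ln(1.146 / 0.548) / 0.2586
  = ln(2.091) / 0.2586 = 0.7376 / 0.2586 = 2.852 h

2.9 h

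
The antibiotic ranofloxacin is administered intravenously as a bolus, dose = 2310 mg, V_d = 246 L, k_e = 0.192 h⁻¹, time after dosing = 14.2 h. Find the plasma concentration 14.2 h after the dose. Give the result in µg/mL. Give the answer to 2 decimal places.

0.61 µg/mL

C₀ = Dose / Vd = 2310 / 246 = 9.390 mg/L
C = C₀ · e^(−k·t) = 9.390 × e^(−0.1920 × 14.2)
  = 9.390 × 0.06545 = 0.6146 mg/L
(0.6146 mg/L = 0.6146 µg/mL)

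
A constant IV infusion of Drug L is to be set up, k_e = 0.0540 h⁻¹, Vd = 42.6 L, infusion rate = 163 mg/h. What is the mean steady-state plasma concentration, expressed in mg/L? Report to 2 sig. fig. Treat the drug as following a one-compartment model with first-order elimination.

71 mg/L

CL = k × Vd = 0.05400 × 42.6 = 2.300 L/h
At steady state Css = R₀ / CL = 163 / 2.300 = 70.87 mg/L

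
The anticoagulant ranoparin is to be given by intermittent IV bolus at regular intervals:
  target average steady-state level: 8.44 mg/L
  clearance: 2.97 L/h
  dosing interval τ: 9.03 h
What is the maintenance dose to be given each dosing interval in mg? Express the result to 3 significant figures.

At steady state, Dose/τ = Css × CL.
Dose = Css × CL × τ = 8.44 × 2.970 × 9.03 = 226.4 mg

226 mg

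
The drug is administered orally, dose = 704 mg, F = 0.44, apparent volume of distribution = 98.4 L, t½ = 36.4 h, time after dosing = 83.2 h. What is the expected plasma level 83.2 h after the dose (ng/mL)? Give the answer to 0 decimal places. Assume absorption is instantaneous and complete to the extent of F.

646 ng/mL

Amount reaching circulation = F × Dose = 0.44 × 704.0 = 309.8 mg
C₀ = F·Dose / Vd = 309.8 / 98.4 = 3.148 mg/L
k = ln2 / t½ = 0.693147 / 36.4 = 0.01904 h⁻¹
C = C₀ · e^(−k·t) = 3.148 × e^(−0.01904 × 83.2)
  = 3.148 × 0.2051 = 0.6457 mg/L
Convert: 0.6457 mg/L × 1000 = 645.7 ng/mL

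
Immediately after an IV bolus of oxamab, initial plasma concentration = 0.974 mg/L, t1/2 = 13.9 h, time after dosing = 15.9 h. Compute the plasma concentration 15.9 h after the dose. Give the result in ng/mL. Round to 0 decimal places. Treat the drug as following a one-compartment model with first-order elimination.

441 ng/mL

k = ln2 / t½ = 0.693147 / 13.9 = 0.04987 h⁻¹
C = C₀ · e^(−k·t) = 0.9740 × e^(−0.04987 × 15.9)
  = 0.9740 × 0.4525 = 0.4407 mg/L
Convert: 0.4407 mg/L × 1000 = 440.7 ng/mL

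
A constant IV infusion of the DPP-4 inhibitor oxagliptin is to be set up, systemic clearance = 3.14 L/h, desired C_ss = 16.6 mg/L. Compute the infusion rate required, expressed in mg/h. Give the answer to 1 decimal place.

At steady state, infusion rate R₀ = Css × CL = 16.6 × 3.140 = 52.12 mg/h

52.1 mg/h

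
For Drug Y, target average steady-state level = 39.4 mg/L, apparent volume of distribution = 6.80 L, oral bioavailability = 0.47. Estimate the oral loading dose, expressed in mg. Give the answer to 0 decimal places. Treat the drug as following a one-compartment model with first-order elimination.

LD = Css × Vd / F = 39.4 × 6.80 / 0.47 = 570.0 mg

570 mg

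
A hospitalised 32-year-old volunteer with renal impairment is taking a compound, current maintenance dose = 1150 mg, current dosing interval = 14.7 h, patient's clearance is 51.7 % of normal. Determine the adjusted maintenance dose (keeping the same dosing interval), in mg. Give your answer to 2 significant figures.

590 mg

To keep the same average steady-state level, dosing rate must scale with clearance.
CL ratio = 51.7 / 100 = 0.5170
New dose (same interval) = 1150 × 0.5170 = 594.6 mg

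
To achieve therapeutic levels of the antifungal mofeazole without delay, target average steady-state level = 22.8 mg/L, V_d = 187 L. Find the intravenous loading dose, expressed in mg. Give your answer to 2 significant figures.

4300 mg

LD = Css × Vd = 22.8 × 187 = 4264 mg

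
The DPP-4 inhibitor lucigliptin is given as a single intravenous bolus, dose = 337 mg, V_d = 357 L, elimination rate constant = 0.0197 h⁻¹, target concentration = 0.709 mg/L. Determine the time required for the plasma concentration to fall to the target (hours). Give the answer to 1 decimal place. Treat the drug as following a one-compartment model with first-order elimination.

C₀ = Dose / Vd = 337.0 / 357 = 0.9440 mg/L
t = ln(C₀ / C) / k = ln(0.9440 / 0.709) / 0.01970
  = ln(1.331) / 0.01970 = 0.2859 / 0.01970 = 14.51 h

14.5 h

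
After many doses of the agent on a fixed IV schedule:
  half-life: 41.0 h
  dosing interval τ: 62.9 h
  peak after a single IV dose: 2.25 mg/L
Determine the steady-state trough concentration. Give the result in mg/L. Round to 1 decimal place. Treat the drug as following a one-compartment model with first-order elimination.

1.2 mg/L

k = ln2 / t½ = 0.693147 / 41.0 = 0.01691 h⁻¹
e^(−kτ) = e^(−0.01691 × 62.9) = 0.3452
Accumulation ratio R = 1 / (1 − e^(−kτ)) = 1 / (1 − 0.3452) = 1.527
Steady-state trough = C₀ × R × e^(−kτ) = 2.25 × 1.527 × 0.3452 = 1.186 mg/L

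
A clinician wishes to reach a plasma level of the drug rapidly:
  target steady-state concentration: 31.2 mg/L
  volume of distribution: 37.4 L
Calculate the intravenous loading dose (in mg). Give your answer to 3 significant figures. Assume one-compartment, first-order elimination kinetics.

1170 mg

LD = Css × Vd = 31.2 × 37.4 = 1167 mg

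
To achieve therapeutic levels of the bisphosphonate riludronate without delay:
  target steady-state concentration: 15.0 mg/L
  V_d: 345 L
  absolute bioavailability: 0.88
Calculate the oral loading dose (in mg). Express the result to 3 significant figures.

5880 mg

LD = Css × Vd / F = 15.0 × 345 / 0.88 = 5881 mg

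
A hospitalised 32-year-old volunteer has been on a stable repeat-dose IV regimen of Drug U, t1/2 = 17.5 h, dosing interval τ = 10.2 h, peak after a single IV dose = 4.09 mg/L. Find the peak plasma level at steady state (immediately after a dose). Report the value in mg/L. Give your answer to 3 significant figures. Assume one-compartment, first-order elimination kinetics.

k = ln2 / t½ = 0.693147 / 17.5 = 0.03961 h⁻¹
e^(−kτ) = e^(−0.03961 × 10.2) = 0.6676
Accumulation ratio R = 1 / (1 − e^(−kτ)) = 1 / (1 − 0.6676) = 3.008
Steady-state peak = C₀ × R = 4.09 × 3.008 = 12.30 mg/L

12.3 mg/L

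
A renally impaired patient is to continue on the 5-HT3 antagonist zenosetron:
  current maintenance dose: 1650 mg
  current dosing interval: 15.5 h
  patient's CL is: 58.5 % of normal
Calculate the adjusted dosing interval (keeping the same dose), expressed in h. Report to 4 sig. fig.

26.50 h

To keep the same average steady-state level, dosing rate must scale with clearance.
CL ratio = 58.5 / 100 = 0.5850
New interval (same dose) = 15.5 / 0.5850 = 26.50 h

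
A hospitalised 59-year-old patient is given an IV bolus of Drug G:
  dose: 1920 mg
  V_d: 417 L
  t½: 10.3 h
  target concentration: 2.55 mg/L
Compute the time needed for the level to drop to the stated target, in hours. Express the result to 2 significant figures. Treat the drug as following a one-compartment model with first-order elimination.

C₀ = Dose / Vd = 1920 / 417 = 4.604 mg/L
k = ln2 / t½ = 0.693147 / 10.3 = 0.06730 h⁻¹
t = ln(C₀ / C) / k = ln(4.604 / 2.55) / 0.06730
  = ln(1.805) / 0.06730 = 0.5906 / 0.06730 = 8.776 h

8.8 h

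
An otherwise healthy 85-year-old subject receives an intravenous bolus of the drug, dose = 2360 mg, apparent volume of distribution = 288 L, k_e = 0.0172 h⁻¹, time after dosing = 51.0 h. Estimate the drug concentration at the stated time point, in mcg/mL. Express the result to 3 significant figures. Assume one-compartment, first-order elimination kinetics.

C₀ = Dose / Vd = 2360 / 288 = 8.194 mg/L
C = C₀ · e^(−k·t) = 8.194 × e^(−0.01720 × 51.0)
  = 8.194 × 0.4159 = 3.408 mg/L
(3.408 mg/L = 3.408 mcg/mL)

3.41 mcg/mL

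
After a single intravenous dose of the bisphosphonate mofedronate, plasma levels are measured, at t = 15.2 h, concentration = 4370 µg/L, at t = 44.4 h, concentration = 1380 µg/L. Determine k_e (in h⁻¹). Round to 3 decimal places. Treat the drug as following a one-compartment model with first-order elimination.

k = ln(C₁/C₂) / (t₂ − t₁) = ln(4370/1380) / (44.4 − 15.2)
  = 1.153 / 29.20 = 0.03949 h⁻¹

0.039 h⁻¹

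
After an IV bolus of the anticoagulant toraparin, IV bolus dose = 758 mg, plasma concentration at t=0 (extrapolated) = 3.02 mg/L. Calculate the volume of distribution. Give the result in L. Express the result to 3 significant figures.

251 L

Vd = Dose / C₀ = 758.0 / 3.02 = 251.0 L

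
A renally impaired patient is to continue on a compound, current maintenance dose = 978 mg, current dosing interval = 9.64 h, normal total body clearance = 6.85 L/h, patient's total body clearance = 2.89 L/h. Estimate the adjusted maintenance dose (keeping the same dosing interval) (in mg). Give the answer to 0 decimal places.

413 mg

To keep the same average steady-state level, dosing rate must scale with clearance.
CL ratio = 2.89 / 6.85 = 0.4219
New dose (same interval) = 978 × 0.4219 = 412.6 mg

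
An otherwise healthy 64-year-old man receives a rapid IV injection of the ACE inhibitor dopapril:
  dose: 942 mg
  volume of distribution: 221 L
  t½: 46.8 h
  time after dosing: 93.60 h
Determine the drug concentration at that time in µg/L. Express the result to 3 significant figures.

C₀ = Dose / Vd = 942.0 / 221 = 4.262 mg/L
k = ln2 / t½ = 0.693147 / 46.8 = 0.01481 h⁻¹
t / t½ = 93.60 / 46.8 = 2 half-lives
C = C₀ × (1/2)^2 = 4.262 × 0.2500 = 1.066 mg/L
Convert: 1.066 mg/L × 1000 = 1066 µg/L

1070 µg/L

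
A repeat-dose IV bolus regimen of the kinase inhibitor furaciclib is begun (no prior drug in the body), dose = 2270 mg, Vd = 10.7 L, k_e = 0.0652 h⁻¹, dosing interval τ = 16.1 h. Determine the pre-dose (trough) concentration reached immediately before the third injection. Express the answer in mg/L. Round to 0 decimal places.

100 mg/L

C₀ per dose = Dose / Vd = 2270 / 10.7 = 212.1 mg/L
Fraction remaining after one interval: r = e^(−kτ) = e^(−0.06520 × 16.1) = 0.3500
Before dose 3, 2 doses have been given (aged 1τ, 2τ).
C_trough = C₀ × (r + r²) = 212.1 × (0.3500 + 0.1225) = 100.2 mg/L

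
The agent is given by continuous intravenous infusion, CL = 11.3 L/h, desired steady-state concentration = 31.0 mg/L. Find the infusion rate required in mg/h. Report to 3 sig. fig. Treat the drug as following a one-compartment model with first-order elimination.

At steady state, infusion rate R₀ = Css × CL = 31.0 × 11.30 = 350.3 mg/h

350 mg/h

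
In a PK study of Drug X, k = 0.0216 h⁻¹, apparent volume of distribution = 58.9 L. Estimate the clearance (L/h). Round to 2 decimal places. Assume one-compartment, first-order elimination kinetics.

CL = k × Vd = 0.0216 × 58.9 = 1.272 L/h

1.27 L/h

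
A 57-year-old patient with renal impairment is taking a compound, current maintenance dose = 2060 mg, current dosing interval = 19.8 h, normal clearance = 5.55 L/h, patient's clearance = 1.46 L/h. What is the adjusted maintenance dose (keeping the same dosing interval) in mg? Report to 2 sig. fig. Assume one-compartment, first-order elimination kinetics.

To keep the same average steady-state level, dosing rate must scale with clearance.
CL ratio = 1.46 / 5.55 = 0.2631
New dose (same interval) = 2060 × 0.2631 = 542.0 mg

540 mg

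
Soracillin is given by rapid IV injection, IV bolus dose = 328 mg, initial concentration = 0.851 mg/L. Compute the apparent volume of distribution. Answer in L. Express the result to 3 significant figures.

385 L

Vd = Dose / C₀ = 328.0 / 0.851 = 385.4 L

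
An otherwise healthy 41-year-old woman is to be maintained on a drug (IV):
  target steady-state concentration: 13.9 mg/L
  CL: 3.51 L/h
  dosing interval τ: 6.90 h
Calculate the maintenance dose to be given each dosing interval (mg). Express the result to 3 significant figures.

337 mg

At steady state, Dose/τ = Css × CL.
Dose = Css × CL × τ = 13.9 × 3.510 × 6.90 = 336.6 mg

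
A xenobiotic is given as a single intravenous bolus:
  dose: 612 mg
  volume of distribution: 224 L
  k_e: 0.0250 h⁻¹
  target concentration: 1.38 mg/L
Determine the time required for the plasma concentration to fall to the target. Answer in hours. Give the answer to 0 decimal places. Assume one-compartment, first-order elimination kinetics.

C₀ = Dose / Vd = 612.0 / 224 = 2.732 mg/L
t = ln(C₀ / C) / k = ln(2.732 / 1.38) / 0.02500
  = ln(1.980) / 0.02500 = 0.6831 / 0.02500 = 27.32 h

27 h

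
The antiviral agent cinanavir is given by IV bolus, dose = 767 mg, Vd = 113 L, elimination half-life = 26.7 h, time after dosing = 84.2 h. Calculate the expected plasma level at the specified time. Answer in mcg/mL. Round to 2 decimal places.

C₀ = Dose / Vd = 767.0 / 113 = 6.788 mg/L
k = ln2 / t½ = 0.693147 / 26.7 = 0.02596 h⁻¹
C = C₀ · e^(−k·t) = 6.788 × e^(−0.02596 × 84.2)
  = 6.788 × 0.1124 = 0.7630 mg/L
(0.7630 mg/L = 0.7630 mcg/mL)

0.76 mcg/mL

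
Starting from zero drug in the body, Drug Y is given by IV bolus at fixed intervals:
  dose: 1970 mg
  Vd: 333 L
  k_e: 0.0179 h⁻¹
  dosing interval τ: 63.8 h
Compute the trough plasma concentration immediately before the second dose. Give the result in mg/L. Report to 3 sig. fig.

1.89 mg/L

C₀ per dose = Dose / Vd = 1970 / 333 = 5.916 mg/L
Fraction remaining after one interval: r = e^(−kτ) = e^(−0.01790 × 63.8) = 0.3192
Before dose 2, 1 dose has been given (aged 1τ).
C_trough = C₀ × r = 5.916 × 0.3192 = 1.888 mg/L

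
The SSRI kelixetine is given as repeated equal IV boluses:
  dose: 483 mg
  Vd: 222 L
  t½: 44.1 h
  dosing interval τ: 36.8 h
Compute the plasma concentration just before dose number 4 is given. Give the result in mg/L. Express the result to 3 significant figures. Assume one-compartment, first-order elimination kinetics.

C₀ per dose = Dose / Vd = 483 / 222 = 2.176 mg/L
k = ln2 / t½ = 0.693147 / 44.1 = 0.01572 h⁻¹
Fraction remaining after one interval: r = e^(−kτ) = e^(−0.01572 × 36.8) = 0.5607
Before dose 4, 3 doses have been given (aged 1τ, 2τ, 3τ).
C_trough = C₀ × (r + r² + … + r^3) = C₀ × r(1−r^3)/(1−r)
        = 2.176 × 0.5607 × (1 − 0.1763) / (1 − 0.5607) = 2.288 mg/L

2.29 mg/L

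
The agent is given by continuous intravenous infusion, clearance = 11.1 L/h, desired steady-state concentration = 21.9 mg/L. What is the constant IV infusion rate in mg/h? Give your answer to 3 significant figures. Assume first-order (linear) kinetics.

At steady state, infusion rate R₀ = Css × CL = 21.9 × 11.10 = 243.1 mg/h

243 mg/h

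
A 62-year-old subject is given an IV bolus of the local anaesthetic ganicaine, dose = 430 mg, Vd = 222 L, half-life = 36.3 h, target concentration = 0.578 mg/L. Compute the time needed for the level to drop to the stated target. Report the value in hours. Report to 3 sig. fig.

63.3 h

C₀ = Dose / Vd = 430.0 / 222 = 1.937 mg/L
k = ln2 / t½ = 0.693147 / 36.3 = 0.01909 h⁻¹
t = ln(C₀ / C) / k = ln(1.937 / 0.578) / 0.01909
  = ln(3.351) / 0.01909 = 1.209 / 0.01909 = 63.33 h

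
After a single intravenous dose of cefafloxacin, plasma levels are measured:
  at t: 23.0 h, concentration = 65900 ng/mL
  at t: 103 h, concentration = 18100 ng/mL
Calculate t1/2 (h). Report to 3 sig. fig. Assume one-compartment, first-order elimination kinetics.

42.9 h

k = ln(C₁/C₂) / (t₂ − t₁) = ln(65900/18100) / (103 − 23.0)
  = 1.292 / 80.00 = 0.01615 h⁻¹
t½ = ln2 / k = 0.693147 / 0.01615 = 42.92 h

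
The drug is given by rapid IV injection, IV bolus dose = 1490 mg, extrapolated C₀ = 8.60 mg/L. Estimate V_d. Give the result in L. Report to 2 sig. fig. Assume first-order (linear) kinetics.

Vd = Dose / C₀ = 1490 / 8.60 = 173.3 L

170 L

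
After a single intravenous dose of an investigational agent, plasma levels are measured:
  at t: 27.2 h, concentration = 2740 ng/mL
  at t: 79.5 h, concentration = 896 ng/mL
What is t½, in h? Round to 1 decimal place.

32.4 h

k = ln(C₁/C₂) / (t₂ − t₁) = ln(2740/896) / (79.5 − 27.2)
  = 1.118 / 52.30 = 0.02138 h⁻¹
t½ = ln2 / k = 0.693147 / 0.02138 = 32.42 h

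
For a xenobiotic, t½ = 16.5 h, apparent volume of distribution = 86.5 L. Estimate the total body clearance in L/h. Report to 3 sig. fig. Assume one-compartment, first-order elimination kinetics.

3.63 L/h

k = ln2 / t½ = 0.693147 / 16.5 = 0.04201 h⁻¹
CL = k × Vd = 0.04201 × 86.5 = 3.634 L/h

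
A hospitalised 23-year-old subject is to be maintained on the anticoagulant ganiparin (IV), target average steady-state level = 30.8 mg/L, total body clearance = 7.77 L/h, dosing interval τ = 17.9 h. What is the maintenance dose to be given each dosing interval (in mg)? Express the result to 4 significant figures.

At steady state, Dose/τ = Css × CL.
Dose = Css × CL × τ = 30.8 × 7.770 × 17.9 = 4284 mg

4284 mg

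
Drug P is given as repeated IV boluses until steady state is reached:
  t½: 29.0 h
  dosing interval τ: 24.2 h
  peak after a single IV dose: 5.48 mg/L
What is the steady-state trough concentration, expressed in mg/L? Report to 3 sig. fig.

k = ln2 / t½ = 0.693147 / 29.0 = 0.02390 h⁻¹
e^(−kτ) = e^(−0.02390 × 24.2) = 0.5608
Accumulation ratio R = 1 / (1 − e^(−kτ)) = 1 / (1 − 0.5608) = 2.277
Steady-state trough = C₀ × R × e^(−kτ) = 5.48 × 2.277 × 0.5608 = 6.998 mg/L

7.00 mg/L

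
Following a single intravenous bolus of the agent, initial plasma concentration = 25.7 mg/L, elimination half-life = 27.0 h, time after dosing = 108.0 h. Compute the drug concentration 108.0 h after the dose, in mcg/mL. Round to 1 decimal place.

1.6 mcg/mL

k = ln2 / t½ = 0.693147 / 27.0 = 0.02567 h⁻¹
t / t½ = 108.0 / 27.0 = 4 half-lives
C = C₀ × (1/2)^4 = 25.70 × 0.06250 = 1.606 mg/L
(1.606 mg/L = 1.606 mcg/mL)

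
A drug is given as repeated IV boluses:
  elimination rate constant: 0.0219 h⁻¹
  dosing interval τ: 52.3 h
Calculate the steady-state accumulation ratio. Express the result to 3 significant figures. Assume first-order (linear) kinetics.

e^(−kτ) = e^(−0.02190 × 52.3) = 0.3181
Accumulation ratio R = 1 / (1 − e^(−kτ)) = 1 / (1 − 0.3181) = 1.466

1.47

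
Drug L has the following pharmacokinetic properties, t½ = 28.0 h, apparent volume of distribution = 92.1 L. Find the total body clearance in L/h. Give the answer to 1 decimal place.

k = ln2 / t½ = 0.693147 / 28.0 = 0.02476 h⁻¹
CL = k × Vd = 0.02476 × 92.1 = 2.280 L/h

2.3 L/h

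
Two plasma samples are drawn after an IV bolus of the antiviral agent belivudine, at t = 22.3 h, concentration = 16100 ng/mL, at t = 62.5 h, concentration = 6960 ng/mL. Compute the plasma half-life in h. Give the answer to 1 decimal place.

k = ln(C₁/C₂) / (t₂ − t₁) = ln(16100/6960) / (62.5 − 22.3)
  = 0.8386 / 40.20 = 0.02086 h⁻¹
t½ = ln2 / k = 0.693147 / 0.02086 = 33.23 h

33.2 h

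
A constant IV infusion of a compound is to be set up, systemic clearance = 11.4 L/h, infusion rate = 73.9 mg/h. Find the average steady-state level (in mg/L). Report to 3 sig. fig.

6.48 mg/L

At steady state Css = R₀ / CL = 73.9 / 11.40 = 6.482 mg/L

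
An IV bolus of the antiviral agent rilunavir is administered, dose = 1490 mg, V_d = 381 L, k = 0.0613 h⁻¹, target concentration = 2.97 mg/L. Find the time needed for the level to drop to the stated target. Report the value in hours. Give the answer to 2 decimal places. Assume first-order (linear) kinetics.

C₀ = Dose / Vd = 1490 / 381 = 3.911 mg/L
t = ln(C₀ / C) / k = ln(3.911 / 2.97) / 0.06130
  = ln(1.317) / 0.06130 = 0.2754 / 0.06130 = 4.493 h

4.49 h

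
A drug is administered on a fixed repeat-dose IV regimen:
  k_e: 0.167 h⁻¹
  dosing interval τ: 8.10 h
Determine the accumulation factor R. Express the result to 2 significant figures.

e^(−kτ) = e^(−0.1670 × 8.10) = 0.2585
Accumulation ratio R = 1 / (1 − e^(−kτ)) = 1 / (1 − 0.2585) = 1.349

1.3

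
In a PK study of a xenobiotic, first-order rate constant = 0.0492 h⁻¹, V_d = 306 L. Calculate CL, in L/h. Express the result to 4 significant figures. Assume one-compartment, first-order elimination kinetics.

15.06 L/h

CL = k × Vd = 0.0492 × 306 = 15.06 L/h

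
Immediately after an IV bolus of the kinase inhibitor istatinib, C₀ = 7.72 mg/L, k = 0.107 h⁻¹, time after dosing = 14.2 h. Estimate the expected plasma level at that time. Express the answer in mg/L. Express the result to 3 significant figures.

C = C₀ · e^(−k·t) = 7.720 × e^(−0.1070 × 14.2)
  = 7.720 × 0.2188 = 1.689 mg/L

1.69 mg/L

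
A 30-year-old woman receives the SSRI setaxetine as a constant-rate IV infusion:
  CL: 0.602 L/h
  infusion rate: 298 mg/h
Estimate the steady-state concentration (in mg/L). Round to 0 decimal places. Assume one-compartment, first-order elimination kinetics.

495 mg/L

At steady state Css = R₀ / CL = 298 / 0.6020 = 495.0 mg/L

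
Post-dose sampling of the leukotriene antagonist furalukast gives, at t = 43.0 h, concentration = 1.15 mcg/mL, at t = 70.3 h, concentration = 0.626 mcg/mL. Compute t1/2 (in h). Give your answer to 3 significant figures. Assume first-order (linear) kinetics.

31.1 h

k = ln(C₁/C₂) / (t₂ − t₁) = ln(1.15/0.626) / (70.3 − 43.0)
  = 0.6082 / 27.30 = 0.02228 h⁻¹
t½ = ln2 / k = 0.693147 / 0.02228 = 31.11 h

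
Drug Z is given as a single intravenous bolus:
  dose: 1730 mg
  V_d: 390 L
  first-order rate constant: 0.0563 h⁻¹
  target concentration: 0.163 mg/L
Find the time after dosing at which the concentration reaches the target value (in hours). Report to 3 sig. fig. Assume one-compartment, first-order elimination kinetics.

C₀ = Dose / Vd = 1730 / 390 = 4.436 mg/L
t = ln(C₀ / C) / k = ln(4.436 / 0.163) / 0.05630
  = ln(27.21) / 0.05630 = 3.304 / 0.05630 = 58.69 h

58.7 h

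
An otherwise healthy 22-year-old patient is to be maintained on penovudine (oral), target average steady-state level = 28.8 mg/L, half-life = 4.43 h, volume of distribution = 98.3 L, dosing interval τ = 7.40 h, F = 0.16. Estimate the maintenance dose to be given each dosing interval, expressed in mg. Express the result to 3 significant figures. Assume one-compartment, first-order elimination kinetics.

20500 mg

k = ln2 / t½ = 0.693147 / 4.43 = 0.1565 h⁻¹
CL = k × Vd = 0.1565 × 98.3 = 15.38 L/h
At steady state, F × (Dose/τ) = Css × CL.
Dose = Css × CL × τ / F = 28.8 × 15.38 × 7.40 / 0.16 = 20490 mg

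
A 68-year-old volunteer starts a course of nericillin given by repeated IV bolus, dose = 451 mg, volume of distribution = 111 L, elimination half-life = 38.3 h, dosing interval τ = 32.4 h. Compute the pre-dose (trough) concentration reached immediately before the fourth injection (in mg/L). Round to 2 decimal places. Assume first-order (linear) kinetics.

C₀ per dose = Dose / Vd = 451 / 111 = 4.063 mg/L
k = ln2 / t½ = 0.693147 / 38.3 = 0.01810 h⁻¹
Fraction remaining after one interval: r = e^(−kτ) = e^(−0.01810 × 32.4) = 0.5563
Before dose 4, 3 doses have been given (aged 1τ, 2τ, 3τ).
C_trough = C₀ × (r + r² + … + r^3) = C₀ × r(1−r^3)/(1−r)
        = 4.063 × 0.5563 × (1 − 0.1722) / (1 − 0.5563) = 4.217 mg/L

4.22 mg/L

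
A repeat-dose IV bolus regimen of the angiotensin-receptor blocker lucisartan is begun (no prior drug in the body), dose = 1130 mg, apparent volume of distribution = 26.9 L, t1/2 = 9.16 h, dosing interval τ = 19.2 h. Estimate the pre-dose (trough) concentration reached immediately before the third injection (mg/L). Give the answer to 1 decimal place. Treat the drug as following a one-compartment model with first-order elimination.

12.1 mg/L

C₀ per dose = Dose / Vd = 1130 / 26.9 = 42.01 mg/L
k = ln2 / t½ = 0.693147 / 9.16 = 0.07567 h⁻¹
Fraction remaining after one interval: r = e^(−kτ) = e^(−0.07567 × 19.2) = 0.2339
Before dose 3, 2 doses have been given (aged 1τ, 2τ).
C_trough = C₀ × (r + r²) = 42.01 × (0.2339 + 0.05471) = 12.12 mg/L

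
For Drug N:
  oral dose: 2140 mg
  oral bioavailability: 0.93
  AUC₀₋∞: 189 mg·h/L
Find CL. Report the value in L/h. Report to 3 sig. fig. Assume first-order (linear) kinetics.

CL = F·Dose / AUC = 0.93 × 2140 / 189 = 10.53 L/h

10.5 L/h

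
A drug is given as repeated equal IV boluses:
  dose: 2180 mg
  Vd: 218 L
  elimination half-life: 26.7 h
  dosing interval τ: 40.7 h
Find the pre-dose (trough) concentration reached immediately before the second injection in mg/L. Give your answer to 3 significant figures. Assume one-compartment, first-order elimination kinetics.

3.48 mg/L

C₀ per dose = Dose / Vd = 2180 / 218 = 10.00 mg/L
k = ln2 / t½ = 0.693147 / 26.7 = 0.02596 h⁻¹
Fraction remaining after one interval: r = e^(−kτ) = e^(−0.02596 × 40.7) = 0.3476
Before dose 2, 1 dose has been given (aged 1τ).
C_trough = C₀ × r = 10.00 × 0.3476 = 3.476 mg/L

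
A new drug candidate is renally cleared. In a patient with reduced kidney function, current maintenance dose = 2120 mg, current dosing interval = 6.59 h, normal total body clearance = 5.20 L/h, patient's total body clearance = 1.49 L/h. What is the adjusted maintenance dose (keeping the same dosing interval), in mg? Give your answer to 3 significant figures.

607 mg

To keep the same average steady-state level, dosing rate must scale with clearance.
CL ratio = 1.49 / 5.20 = 0.2865
New dose (same interval) = 2120 × 0.2865 = 607.4 mg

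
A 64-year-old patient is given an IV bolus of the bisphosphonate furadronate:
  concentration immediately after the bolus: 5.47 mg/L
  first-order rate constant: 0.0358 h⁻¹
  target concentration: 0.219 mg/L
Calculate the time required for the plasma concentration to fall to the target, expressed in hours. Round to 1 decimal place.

89.9 h

t = ln(C₀ / C) / k = ln(5.470 / 0.219) / 0.03580
  = ln(24.98) / 0.03580 = 3.218 / 0.03580 = 89.89 h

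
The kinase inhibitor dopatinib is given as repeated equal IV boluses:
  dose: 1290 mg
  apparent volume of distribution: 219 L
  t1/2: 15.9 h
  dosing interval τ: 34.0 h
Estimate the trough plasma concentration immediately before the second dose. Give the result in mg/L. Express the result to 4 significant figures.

1.338 mg/L

C₀ per dose = Dose / Vd = 1290 / 219 = 5.890 mg/L
k = ln2 / t½ = 0.693147 / 15.9 = 0.04359 h⁻¹
Fraction remaining after one interval: r = e^(−kτ) = e^(−0.04359 × 34.0) = 0.2272
Before dose 2, 1 dose has been given (aged 1τ).
C_trough = C₀ × r = 5.890 × 0.2272 = 1.338 mg/L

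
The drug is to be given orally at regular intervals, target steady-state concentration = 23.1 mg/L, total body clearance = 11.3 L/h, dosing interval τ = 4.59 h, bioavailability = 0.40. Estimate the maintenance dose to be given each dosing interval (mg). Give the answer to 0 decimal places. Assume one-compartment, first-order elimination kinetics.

At steady state, F × (Dose/τ) = Css × CL.
Dose = Css × CL × τ / F = 23.1 × 11.30 × 4.59 / 0.40 = 2995 mg

2995 mg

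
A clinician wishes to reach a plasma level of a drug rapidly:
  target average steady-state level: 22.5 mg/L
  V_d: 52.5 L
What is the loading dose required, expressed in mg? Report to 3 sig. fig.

LD = Css × Vd = 22.5 × 52.5 = 1181 mg

1180 mg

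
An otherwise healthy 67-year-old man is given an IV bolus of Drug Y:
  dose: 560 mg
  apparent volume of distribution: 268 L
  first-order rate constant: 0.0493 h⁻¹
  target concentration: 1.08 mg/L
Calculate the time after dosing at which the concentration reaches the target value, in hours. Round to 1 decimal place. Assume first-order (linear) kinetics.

C₀ = Dose / Vd = 560.0 / 268 = 2.090 mg/L
t = ln(C₀ / C) / k = ln(2.090 / 1.08) / 0.04930
  = ln(1.935) / 0.04930 = 0.6601 / 0.04930 = 13.39 h

13.4 h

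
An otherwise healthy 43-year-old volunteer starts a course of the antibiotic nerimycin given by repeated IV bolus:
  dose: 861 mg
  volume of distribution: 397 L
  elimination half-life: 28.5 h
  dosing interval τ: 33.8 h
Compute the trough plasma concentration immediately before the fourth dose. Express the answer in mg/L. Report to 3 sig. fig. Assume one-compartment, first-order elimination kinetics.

1.56 mg/L

C₀ per dose = Dose / Vd = 861 / 397 = 2.169 mg/L
k = ln2 / t½ = 0.693147 / 28.5 = 0.02432 h⁻¹
Fraction remaining after one interval: r = e^(−kτ) = e^(−0.02432 × 33.8) = 0.4395
Before dose 4, 3 doses have been given (aged 1τ, 2τ, 3τ).
C_trough = C₀ × (r + r² + … + r^3) = C₀ × r(1−r^3)/(1−r)
        = 2.169 × 0.4395 × (1 − 0.08489) / (1 − 0.4395) = 1.556 mg/L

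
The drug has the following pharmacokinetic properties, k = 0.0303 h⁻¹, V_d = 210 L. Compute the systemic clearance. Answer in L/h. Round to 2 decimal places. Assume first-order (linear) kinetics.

CL = k × Vd = 0.0303 × 210 = 6.363 L/h

6.36 L/h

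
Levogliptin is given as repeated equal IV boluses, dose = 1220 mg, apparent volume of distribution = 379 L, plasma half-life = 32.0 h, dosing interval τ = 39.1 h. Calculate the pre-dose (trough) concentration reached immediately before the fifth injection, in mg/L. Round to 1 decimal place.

2.3 mg/L

C₀ per dose = Dose / Vd = 1220 / 379 = 3.219 mg/L
k = ln2 / t½ = 0.693147 / 32.0 = 0.02166 h⁻¹
Fraction remaining after one interval: r = e^(−kτ) = e^(−0.02166 × 39.1) = 0.4287
Before dose 5, 4 doses have been given (aged 1τ, 2τ, 3τ, 4τ).
C_trough = C₀ × (r + r² + … + r^4) = C₀ × r(1−r^4)/(1−r)
        = 3.219 × 0.4287 × (1 − 0.03378) / (1 − 0.4287) = 2.334 mg/L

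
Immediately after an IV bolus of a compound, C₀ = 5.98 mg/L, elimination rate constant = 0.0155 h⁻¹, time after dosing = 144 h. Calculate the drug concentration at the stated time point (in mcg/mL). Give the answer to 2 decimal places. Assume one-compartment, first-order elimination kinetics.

C = C₀ · e^(−k·t) = 5.980 × e^(−0.01550 × 144)
  = 5.980 × 0.1073 = 0.6417 mg/L
(0.6417 mg/L = 0.6417 mcg/mL)

0.64 mcg/mL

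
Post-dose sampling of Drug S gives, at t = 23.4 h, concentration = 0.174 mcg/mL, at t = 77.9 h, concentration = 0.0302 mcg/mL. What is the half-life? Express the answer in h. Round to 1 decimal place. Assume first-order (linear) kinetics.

k = ln(C₁/C₂) / (t₂ − t₁) = ln(0.174/0.0302) / (77.9 − 23.4)
  = 1.751 / 54.50 = 0.03213 h⁻¹
t½ = ln2 / k = 0.693147 / 0.03213 = 21.57 h

21.6 h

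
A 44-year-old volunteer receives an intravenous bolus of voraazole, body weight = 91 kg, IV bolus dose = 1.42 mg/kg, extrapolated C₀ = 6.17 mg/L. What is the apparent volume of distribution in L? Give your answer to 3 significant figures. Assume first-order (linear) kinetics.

Dose = 1.42 × 91 = 129.2 mg
Vd = Dose / C₀ = 129.2 / 6.17 = 20.94 L

20.9 L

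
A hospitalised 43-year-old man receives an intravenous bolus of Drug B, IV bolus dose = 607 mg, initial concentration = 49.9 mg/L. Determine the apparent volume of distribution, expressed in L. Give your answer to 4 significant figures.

Vd = Dose / C₀ = 607.0 / 49.9 = 12.16 L

12.16 L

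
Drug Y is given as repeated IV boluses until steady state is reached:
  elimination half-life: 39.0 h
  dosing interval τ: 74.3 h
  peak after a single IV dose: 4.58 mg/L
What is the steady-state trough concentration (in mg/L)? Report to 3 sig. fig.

k = ln2 / t½ = 0.693147 / 39.0 = 0.01777 h⁻¹
e^(−kτ) = e^(−0.01777 × 74.3) = 0.2671
Accumulation ratio R = 1 / (1 − e^(−kτ)) = 1 / (1 − 0.2671) = 1.364
Steady-state trough = C₀ × R × e^(−kτ) = 4.58 × 1.364 × 0.2671 = 1.669 mg/L

1.67 mg/L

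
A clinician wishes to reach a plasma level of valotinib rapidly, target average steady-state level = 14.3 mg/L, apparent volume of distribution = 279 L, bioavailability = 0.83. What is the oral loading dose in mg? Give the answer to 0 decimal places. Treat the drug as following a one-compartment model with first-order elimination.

4807 mg

LD = Css × Vd / F = 14.3 × 279 / 0.83 = 4807 mg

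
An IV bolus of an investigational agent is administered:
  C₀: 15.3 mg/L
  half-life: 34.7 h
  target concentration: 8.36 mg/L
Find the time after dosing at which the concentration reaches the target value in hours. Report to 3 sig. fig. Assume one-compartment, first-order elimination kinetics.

k = ln2 / t½ = 0.693147 / 34.7 = 0.01998 h⁻¹
t = ln(C₀ / C) / k = ln(15.30 / 8.36) / 0.01998
  = ln(1.830) / 0.01998 = 0.6043 / 0.01998 = 30.25 h

30.3 h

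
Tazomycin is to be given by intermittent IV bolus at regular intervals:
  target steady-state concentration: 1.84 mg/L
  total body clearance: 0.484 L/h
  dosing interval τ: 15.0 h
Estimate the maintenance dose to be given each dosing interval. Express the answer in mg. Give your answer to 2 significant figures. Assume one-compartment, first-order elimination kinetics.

13 mg

At steady state, Dose/τ = Css × CL.
Dose = Css × CL × τ = 1.84 × 0.4840 × 15.0 = 13.36 mg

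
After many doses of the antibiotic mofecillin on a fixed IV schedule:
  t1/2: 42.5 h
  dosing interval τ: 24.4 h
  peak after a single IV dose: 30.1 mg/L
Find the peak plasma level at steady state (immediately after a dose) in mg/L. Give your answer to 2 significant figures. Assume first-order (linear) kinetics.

92 mg/L

k = ln2 / t½ = 0.693147 / 42.5 = 0.01631 h⁻¹
e^(−kτ) = e^(−0.01631 × 24.4) = 0.6717
Accumulation ratio R = 1 / (1 − e^(−kτ)) = 1 / (1 − 0.6717) = 3.046
Steady-state peak = C₀ × R = 30.1 × 3.046 = 91.68 mg/L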